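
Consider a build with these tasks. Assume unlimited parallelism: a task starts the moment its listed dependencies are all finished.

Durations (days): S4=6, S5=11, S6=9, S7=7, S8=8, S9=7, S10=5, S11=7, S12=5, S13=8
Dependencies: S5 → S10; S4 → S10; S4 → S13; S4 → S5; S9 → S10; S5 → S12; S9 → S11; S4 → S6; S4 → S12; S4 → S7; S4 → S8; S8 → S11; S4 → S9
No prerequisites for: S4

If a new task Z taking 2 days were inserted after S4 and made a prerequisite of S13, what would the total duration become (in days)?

Originally the plan takes 22 days.
With Z inserted, S13 now waits for max(S4, Z).
New critical path: S4→S5→S10 = 6+11+5 = 22 ⇒ 22 days.

22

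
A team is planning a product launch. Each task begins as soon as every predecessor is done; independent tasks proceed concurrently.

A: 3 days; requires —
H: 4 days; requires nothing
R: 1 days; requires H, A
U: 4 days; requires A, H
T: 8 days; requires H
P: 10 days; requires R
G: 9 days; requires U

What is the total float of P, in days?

The longest chain is H→U→G = 4+4+9 = 17; overall finish 17 days.
Longest path through P: 15 days (earliest finish 15, latest finish 17).
Float = 17 − 15 = 2.

2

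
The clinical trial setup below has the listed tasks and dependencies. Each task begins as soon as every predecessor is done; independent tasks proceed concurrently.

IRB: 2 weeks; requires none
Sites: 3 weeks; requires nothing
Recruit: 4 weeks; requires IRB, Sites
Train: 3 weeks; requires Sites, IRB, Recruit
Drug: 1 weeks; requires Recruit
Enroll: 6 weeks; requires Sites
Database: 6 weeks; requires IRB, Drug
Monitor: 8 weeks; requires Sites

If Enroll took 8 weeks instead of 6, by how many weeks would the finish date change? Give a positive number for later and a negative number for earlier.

As given, the longest chain is Sites→Recruit→Drug→Database = 3+4+1+6 = 14, so the finish is 14 weeks.
Enroll has 5 weeks of float (longest path through it is 9).
No other chain overtakes it, so the finish is 14 weeks.
Change in finish: 14 − 14 = +0 weeks.

0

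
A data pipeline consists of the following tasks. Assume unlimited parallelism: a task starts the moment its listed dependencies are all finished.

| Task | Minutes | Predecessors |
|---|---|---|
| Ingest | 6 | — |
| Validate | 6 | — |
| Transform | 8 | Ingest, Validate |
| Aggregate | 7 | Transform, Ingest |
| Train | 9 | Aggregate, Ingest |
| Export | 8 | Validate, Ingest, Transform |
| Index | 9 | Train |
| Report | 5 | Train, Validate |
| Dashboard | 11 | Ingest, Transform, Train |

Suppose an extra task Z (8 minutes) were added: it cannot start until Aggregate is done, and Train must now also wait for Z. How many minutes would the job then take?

49

Originally the job takes 41 minutes.
With Z inserted, Train now waits for max(Aggregate, Ingest, Z).
New critical path: Ingest→Transform→Aggregate→Z→Train→Dashboard = 6+8+7+8+9+11 = 49 ⇒ 49 minutes.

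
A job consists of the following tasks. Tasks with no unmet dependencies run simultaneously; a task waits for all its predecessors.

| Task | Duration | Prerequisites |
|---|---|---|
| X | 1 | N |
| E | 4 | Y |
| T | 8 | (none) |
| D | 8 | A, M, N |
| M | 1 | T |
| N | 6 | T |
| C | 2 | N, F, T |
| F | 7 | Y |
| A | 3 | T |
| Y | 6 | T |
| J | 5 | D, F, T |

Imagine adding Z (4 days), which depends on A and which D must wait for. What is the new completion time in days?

Originally the job takes 27 days.
With Z inserted, D now waits for max(A, M, N, Z).
New critical path: T→A→Z→D→J = 8+3+4+8+5 = 28 ⇒ 28 days.

28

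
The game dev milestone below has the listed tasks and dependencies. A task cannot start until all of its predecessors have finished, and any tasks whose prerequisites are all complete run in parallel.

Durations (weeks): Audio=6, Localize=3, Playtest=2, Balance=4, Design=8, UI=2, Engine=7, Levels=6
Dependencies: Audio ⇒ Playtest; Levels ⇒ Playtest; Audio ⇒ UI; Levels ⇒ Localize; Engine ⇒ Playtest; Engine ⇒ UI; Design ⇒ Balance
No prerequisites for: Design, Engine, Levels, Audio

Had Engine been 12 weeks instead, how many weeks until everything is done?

14

Actual critical path: Design→Balance = 8+4 = 12 ⇒ 12 weeks.
Engine is off the critical path — its longest chain is 9 weeks, giving 3 of slack.
The binding chain switches to Engine→UI = 12+2 = 14; finish 14 weeks.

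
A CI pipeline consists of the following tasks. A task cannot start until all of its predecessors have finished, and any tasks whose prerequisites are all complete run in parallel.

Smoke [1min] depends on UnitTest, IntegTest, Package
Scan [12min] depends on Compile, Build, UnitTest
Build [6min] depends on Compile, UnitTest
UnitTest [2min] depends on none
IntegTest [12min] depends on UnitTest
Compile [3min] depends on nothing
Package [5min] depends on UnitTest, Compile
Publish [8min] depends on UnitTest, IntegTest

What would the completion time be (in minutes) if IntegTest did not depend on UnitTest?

Before: longest chain UnitTest→IntegTest→Publish = 2+12+8 = 22, finish 22.
Without UnitTest→IntegTest, IntegTest's earliest start moves from 2 to 0.
New critical path: Compile→Build→Scan = 3+6+12 = 21 ⇒ 21 minutes.

21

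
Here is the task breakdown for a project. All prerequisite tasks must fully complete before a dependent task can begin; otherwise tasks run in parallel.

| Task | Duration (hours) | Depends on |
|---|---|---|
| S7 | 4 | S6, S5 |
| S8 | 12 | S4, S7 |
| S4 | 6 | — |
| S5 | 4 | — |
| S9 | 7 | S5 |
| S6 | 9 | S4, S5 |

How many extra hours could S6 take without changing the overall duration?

S4→S6→S7→S8 = 6+9+4+12 = 31 sets the makespan at 31 hours.
S6 finishes as early as 15 and must finish by 15.
Float = 31 − 31 = 0.

0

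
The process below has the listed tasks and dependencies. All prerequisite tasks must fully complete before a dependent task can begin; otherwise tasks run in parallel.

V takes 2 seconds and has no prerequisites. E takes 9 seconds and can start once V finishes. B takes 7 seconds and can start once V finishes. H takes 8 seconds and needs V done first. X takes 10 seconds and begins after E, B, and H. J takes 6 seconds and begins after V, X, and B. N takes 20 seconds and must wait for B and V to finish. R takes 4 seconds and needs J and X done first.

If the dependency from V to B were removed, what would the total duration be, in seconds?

Before: longest chain V→E→X→J→R = 2+9+10+6+4 = 31, finish 31.
Without V→B, B's earliest start moves from 2 to 0.
The longest chain is now V→E→X→J→R = 2+9+10+6+4 = 31, so the plan takes 31 seconds.

31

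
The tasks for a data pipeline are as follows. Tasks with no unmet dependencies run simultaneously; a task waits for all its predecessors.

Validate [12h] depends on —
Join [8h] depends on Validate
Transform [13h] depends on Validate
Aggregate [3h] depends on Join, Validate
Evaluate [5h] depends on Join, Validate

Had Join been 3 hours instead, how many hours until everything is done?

As given, the longest chain is Validate→Join→Evaluate = 12+8+5 = 25, so the finish is 25 hours.
Join lies on that path, so at 3 hours the path becomes 20 hours.
Now Validate→Transform = 12+13 = 25 is longest, so the finish becomes 25 hours.

25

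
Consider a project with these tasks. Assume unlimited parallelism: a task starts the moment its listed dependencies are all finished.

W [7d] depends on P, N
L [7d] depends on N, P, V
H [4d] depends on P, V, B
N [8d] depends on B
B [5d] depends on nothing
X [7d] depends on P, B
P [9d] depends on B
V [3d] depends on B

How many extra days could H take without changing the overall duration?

B→P→W = 5+9+7 = 21 sets the makespan at 21 days.
H finishes as early as 18 and must finish by 21.
Slack of H = 17 − 14 = 3 days.

3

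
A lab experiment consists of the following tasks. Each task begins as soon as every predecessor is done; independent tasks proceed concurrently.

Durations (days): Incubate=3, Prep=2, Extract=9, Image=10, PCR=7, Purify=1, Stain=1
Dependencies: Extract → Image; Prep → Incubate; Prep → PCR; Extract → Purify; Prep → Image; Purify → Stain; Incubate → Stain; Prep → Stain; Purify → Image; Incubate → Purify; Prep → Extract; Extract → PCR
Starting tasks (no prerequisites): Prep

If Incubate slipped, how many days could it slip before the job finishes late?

6

Critical path: Prep→Extract→Purify→Image = 2+9+1+10 = 22, so the finish is 22 days.
Longest path through Incubate: 16 days (earliest finish 5, latest finish 11).
Float = 22 − 16 = 6.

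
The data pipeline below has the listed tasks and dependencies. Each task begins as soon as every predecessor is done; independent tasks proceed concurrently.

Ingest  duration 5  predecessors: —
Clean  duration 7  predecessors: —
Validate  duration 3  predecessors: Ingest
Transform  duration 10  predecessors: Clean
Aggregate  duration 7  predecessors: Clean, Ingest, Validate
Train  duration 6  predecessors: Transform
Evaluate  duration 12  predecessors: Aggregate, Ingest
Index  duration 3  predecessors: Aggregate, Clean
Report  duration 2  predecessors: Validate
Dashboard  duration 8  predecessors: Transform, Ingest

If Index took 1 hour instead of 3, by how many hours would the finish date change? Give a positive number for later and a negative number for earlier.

Baseline: Ingest→Validate→Aggregate→Evaluate = 5+3+7+12 = 27 → 27 hours.
Index is off the critical path — its longest chain is 18 hours, giving 9 of slack.
No other chain overtakes it, so the finish is 27 hours.
Change in finish: 27 − 27 = +0 hours.

0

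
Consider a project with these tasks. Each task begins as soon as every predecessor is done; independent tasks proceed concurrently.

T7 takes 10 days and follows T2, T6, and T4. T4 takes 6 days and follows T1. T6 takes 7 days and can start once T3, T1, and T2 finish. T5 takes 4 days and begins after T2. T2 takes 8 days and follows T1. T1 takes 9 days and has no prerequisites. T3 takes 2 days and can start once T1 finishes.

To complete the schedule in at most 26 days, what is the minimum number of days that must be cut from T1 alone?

Current finish: 34 days; target: 26.
T1 is on every critical path, so each day cut from T1 cuts the finish by one (this holds down to a finish of 26).
Need 34 − 26 = 8 days off T1 → T1 becomes 1 day, finish becomes 26.

8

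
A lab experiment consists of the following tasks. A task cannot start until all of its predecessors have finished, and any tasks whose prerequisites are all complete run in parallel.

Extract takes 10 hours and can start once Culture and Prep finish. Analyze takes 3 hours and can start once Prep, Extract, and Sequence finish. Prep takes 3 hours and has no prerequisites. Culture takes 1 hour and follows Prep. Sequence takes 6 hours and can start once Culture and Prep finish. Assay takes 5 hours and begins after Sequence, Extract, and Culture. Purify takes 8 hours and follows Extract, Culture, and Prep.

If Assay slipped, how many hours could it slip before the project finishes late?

Prep→Culture→Extract→Purify = 3+1+10+8 = 22 sets the makespan at 22 hours.
Longest path through Assay: 19 hours (earliest finish 19, latest finish 22).
Slack of Assay = 17 − 14 = 3 hours.

3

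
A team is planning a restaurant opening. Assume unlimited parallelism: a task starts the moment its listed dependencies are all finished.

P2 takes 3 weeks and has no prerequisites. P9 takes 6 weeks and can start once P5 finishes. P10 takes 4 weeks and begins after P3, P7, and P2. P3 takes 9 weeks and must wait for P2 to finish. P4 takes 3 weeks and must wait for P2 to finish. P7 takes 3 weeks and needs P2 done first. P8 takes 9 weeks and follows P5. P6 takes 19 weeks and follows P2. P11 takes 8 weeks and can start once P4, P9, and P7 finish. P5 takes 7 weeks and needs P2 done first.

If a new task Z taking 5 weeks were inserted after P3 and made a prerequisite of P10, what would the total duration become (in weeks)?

24

Originally the job takes 24 weeks.
With Z inserted, P10 now waits for max(P3, P7, P2, Z).
New critical path: P2→P5→P9→P11 = 3+7+6+8 = 24 ⇒ 24 weeks.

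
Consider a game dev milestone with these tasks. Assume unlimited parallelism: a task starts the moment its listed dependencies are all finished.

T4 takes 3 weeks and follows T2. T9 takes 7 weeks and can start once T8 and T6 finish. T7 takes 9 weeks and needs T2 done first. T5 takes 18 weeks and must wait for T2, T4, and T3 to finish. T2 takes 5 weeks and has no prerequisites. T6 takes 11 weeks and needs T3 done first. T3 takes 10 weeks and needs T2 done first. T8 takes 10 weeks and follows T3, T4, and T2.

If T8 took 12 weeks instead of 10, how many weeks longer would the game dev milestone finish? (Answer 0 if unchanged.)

Critical path before the change: T2→T3→T5 = 5+10+18 = 33 giving 33 weeks.
T8 has 1 week of float (longest path through it is 32).
Now T2→T3→T8→T9 = 5+10+12+7 = 34 is longest, so the finish becomes 34 weeks.
Change in finish: 34 − 33 = +1 weeks.

1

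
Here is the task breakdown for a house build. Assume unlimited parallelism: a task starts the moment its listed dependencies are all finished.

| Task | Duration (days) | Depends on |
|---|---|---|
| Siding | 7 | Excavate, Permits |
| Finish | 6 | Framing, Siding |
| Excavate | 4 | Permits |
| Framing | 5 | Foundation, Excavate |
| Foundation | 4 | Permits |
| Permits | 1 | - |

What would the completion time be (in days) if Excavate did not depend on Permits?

17

Before: longest chain Permits→Excavate→Siding→Finish = 1+4+7+6 = 18, finish 18.
Without Permits→Excavate, Excavate's earliest start moves from 1 to 0.
After: Excavate→Siding→Finish = 4+7+6 = 17 → 17 days.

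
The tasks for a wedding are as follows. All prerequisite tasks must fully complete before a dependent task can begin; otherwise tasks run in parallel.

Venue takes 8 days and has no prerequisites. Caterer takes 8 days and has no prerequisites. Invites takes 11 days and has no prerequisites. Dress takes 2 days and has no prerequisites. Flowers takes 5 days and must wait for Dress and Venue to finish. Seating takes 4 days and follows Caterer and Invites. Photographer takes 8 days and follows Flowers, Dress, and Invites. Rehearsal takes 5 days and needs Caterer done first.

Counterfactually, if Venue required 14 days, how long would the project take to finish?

27

The binding path is Venue→Flowers→Photographer = 8+5+8 = 21; finish at 21 days.
Venue is on the critical path; changing it to 14 makes that path 27 days.
The critical path is still Venue→Flowers→Photographer; finish is now 27 days.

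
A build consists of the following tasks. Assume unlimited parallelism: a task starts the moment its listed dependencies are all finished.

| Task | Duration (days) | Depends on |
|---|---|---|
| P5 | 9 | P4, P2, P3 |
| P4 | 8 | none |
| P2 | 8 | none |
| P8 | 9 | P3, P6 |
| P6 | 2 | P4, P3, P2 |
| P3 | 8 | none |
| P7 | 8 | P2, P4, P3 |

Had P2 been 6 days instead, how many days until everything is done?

19

Critical path before the change: P2→P6→P8 = 8+2+9 = 19 giving 19 days.
P2 is on the critical path; changing it to 6 makes that path 17 days.
The binding chain switches to P3→P6→P8 = 8+2+9 = 19; finish 19 days.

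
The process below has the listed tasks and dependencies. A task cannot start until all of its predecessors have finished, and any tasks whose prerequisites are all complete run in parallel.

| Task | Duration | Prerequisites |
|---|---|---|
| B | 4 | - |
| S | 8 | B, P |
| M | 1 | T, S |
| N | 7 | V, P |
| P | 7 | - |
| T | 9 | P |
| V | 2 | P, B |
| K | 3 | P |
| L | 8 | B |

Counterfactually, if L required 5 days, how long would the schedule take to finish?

17

Actual critical path: P→T→M = 7+9+1 = 17 ⇒ 17 days.
L is off the critical path — its longest chain is 12 days, giving 5 of slack.
No other chain overtakes it, so the finish is 17 days.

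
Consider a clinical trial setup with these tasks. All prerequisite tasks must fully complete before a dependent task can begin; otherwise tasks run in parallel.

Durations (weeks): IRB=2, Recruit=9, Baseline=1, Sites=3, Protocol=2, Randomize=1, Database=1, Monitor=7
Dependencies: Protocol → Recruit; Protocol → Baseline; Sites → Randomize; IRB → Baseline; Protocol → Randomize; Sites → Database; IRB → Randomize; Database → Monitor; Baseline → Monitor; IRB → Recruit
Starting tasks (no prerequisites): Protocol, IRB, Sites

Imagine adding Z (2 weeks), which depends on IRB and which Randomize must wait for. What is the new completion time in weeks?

Originally the schedule takes 11 weeks.
With Z inserted, Randomize now waits for max(Sites, Protocol, IRB, Z).
New critical path: Protocol→Recruit = 2+9 = 11 ⇒ 11 weeks.

11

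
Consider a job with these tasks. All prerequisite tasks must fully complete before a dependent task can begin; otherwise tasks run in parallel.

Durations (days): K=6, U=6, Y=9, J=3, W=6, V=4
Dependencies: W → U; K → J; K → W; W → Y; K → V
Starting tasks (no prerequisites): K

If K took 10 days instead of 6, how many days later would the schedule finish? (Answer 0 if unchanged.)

As given, the longest chain is K→W→Y = 6+6+9 = 21, so the finish is 21 days.
Since K is critical, the +4 change carries straight to that chain (now 25 days).
That remains the longest chain; total 25 days.
Change in finish: 25 − 21 = +4 days.

4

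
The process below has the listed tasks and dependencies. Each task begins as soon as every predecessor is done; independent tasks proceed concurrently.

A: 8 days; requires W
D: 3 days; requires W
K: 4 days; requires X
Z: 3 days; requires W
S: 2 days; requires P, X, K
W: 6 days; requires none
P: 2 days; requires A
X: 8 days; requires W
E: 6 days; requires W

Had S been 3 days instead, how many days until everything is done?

21

Actual critical path: W→X→K→S = 6+8+4+2 = 20 ⇒ 20 days.
S is on the critical path; changing it to 3 makes that path 21 days.
That remains the longest chain; total 21 days.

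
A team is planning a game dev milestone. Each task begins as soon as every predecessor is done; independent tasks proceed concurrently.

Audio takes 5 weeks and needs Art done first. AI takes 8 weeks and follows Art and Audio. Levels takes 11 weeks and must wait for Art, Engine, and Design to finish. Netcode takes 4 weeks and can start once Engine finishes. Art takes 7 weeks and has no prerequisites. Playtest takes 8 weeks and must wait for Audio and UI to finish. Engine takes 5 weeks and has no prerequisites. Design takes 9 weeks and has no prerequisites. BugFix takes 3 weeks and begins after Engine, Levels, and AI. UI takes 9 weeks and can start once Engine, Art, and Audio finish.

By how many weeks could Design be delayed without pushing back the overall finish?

Art→Audio→UI→Playtest = 7+5+9+8 = 29 sets the makespan at 29 weeks.
The longest chain containing Design totals 23 weeks.
Slack of Design = 6 − 0 = 6 weeks.

6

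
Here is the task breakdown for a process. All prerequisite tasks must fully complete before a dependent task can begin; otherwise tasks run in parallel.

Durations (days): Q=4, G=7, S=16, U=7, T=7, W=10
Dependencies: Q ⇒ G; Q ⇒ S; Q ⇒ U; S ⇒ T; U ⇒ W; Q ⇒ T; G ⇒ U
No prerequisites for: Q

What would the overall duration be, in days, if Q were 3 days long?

27

Baseline: Q→G→U→W = 4+7+7+10 = 28 → 28 days.
Since Q is critical, the -1 change carries straight to that chain (now 27 days).
The critical path is still Q→G→U→W; finish is now 27 days.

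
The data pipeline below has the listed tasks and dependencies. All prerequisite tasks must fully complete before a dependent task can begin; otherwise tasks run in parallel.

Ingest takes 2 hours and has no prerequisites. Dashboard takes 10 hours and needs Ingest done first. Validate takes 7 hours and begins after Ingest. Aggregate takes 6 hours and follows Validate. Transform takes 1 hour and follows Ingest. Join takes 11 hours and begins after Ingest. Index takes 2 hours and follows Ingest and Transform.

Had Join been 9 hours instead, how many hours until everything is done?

15

The binding path is Ingest→Validate→Aggregate = 2+7+6 = 15; finish at 15 hours.
The longest path through Join is only 13 hours, so Join has float 2.
That remains the longest chain; total 15 hours.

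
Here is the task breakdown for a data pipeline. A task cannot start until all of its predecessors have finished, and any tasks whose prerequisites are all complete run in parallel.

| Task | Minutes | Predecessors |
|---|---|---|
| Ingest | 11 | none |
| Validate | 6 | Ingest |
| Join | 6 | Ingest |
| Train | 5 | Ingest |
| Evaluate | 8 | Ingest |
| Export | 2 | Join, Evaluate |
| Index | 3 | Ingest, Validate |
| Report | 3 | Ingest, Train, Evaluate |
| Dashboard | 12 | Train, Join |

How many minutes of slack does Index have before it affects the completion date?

Critical path: Ingest→Join→Dashboard = 11+6+12 = 29, so the finish is 29 minutes.
The longest chain containing Index totals 20 minutes.
Slack of Index = 26 − 17 = 9 minutes.

9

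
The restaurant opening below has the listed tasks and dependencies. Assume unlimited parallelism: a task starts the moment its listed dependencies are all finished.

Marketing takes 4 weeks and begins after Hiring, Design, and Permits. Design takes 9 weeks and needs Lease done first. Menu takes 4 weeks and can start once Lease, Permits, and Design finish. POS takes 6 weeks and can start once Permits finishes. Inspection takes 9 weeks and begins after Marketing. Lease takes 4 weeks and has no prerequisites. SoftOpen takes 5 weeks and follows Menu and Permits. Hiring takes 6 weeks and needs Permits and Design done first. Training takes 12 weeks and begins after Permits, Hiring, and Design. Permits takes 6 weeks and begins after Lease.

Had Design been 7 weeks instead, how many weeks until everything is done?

30

Baseline: Lease→Design→Hiring→Marketing→Inspection = 4+9+6+4+9 = 32 → 32 weeks.
Design is on the critical path; changing it to 7 makes that path 30 weeks.
No other chain overtakes it, so the finish is 30 weeks.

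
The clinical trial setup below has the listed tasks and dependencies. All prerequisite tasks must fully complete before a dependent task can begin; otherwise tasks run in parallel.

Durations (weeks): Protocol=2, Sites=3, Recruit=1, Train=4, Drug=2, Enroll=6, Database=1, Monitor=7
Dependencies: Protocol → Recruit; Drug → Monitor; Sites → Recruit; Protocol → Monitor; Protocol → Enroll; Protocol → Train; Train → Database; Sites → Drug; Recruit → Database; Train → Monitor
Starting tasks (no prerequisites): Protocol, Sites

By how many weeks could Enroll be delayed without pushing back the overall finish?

5

Critical path: Protocol→Train→Monitor = 2+4+7 = 13, so the finish is 13 weeks.
Enroll finishes as early as 8 and must finish by 13.
Float = 13 − 8 = 5.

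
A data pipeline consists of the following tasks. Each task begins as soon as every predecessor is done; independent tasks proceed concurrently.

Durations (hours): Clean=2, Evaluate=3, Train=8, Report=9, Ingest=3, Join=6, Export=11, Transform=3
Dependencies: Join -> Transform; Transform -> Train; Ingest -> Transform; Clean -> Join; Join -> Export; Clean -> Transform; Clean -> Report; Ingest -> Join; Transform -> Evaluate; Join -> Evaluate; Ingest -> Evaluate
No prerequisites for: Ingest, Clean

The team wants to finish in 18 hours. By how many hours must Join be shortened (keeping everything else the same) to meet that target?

2

Current finish: 20 hours; target: 18.
Join is on every critical path, so each hour cut from Join cuts the finish by one (this holds down to a finish of 15).
Need 20 − 18 = 2 hours off Join → Join becomes 4 hours, finish becomes 18.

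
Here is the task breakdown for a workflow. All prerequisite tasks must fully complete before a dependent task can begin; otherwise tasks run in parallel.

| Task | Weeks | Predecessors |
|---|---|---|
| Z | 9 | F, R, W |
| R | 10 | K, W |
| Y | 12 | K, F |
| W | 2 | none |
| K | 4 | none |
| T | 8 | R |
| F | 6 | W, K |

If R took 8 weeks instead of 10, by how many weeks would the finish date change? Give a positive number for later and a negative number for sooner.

Critical path before the change: K→R→Z = 4+10+9 = 23 giving 23 weeks.
R is on the critical path; changing it to 8 makes that path 21 weeks.
Now K→F→Y = 4+6+12 = 22 is longest, so the finish becomes 22 weeks.
Change in finish: 22 − 23 = -1 weeks.

-1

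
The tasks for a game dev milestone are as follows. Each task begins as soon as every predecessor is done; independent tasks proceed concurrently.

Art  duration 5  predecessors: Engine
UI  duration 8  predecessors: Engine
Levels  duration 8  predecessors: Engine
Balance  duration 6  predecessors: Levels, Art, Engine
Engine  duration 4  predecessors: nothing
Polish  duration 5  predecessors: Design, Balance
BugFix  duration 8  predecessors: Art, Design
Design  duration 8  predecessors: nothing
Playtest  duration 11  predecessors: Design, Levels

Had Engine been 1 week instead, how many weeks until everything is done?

20

As given, the longest chain is Engine→Levels→Balance→Polish = 4+8+6+5 = 23, so the finish is 23 weeks.
Engine is on the critical path; changing it to 1 makes that path 20 weeks.
The critical path is still Engine→Levels→Balance→Polish; finish is now 20 weeks.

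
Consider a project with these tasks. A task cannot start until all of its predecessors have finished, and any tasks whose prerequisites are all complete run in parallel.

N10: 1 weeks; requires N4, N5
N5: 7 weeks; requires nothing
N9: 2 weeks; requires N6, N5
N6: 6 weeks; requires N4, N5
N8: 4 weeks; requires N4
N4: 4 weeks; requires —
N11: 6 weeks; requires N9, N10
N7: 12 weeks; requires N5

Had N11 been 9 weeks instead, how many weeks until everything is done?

24

The binding path is N5→N6→N9→N11 = 7+6+2+6 = 21; finish at 21 weeks.
Since N11 is critical, the +3 change carries straight to that chain (now 24 weeks).
The critical path is still N5→N6→N9→N11; finish is now 24 weeks.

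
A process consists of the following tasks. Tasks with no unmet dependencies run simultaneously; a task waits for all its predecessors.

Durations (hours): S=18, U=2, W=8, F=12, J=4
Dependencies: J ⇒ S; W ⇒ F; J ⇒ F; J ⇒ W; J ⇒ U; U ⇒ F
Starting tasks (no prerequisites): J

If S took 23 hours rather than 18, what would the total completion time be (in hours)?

The binding path is J→W→F = 4+8+12 = 24; finish at 24 hours.
The longest path through S is only 22 hours, so S has float 2.
New critical path: J→S = 4+23 = 27 ⇒ 27 hours.

27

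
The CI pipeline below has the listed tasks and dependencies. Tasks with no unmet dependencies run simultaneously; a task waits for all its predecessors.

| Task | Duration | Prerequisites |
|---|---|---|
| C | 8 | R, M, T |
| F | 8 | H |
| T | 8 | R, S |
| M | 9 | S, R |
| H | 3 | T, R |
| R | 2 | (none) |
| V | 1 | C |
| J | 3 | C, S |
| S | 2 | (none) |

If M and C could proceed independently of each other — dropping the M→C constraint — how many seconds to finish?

Before: longest chain R→M→C→J = 2+9+8+3 = 22, finish 22.
Without M→C, C's earliest start moves from 11 to 10.
New critical path: R→T→C→J = 2+8+8+3 = 21 ⇒ 21 seconds.

21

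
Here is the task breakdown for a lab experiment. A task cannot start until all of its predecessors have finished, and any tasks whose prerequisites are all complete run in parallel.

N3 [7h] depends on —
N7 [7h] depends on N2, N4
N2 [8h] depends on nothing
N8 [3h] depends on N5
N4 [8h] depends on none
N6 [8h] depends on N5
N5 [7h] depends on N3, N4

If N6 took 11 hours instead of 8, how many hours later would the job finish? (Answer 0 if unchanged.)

The binding path is N4→N5→N6 = 8+7+8 = 23; finish at 23 hours.
N6 lies on that path, so at 11 hours the path becomes 26 hours.
That remains the longest chain; total 26 hours.
Change in finish: 26 − 23 = +3 hours.

3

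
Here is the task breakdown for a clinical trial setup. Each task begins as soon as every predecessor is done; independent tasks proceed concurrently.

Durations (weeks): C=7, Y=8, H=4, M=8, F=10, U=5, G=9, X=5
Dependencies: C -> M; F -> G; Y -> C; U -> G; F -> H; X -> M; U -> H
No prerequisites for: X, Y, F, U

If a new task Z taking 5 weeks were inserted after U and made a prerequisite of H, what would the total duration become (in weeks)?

Originally the plan takes 23 weeks.
With Z inserted, H now waits for max(U, F, Z).
New critical path: Y→C→M = 8+7+8 = 23 ⇒ 23 weeks.

23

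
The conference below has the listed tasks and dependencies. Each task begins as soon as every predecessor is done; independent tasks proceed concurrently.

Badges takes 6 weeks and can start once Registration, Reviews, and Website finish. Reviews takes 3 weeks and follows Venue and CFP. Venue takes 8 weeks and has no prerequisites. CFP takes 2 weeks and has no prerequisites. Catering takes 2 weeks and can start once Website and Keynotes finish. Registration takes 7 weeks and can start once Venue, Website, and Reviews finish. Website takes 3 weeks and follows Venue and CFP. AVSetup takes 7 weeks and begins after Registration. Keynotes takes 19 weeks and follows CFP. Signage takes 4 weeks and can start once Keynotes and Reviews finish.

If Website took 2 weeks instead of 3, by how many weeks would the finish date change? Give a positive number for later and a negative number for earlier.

The binding path is Venue→Website→Registration→AVSetup = 8+3+7+7 = 25; finish at 25 weeks.
Since Website is critical, the -1 change carries straight to that chain (now 24 weeks).
New critical path: Venue→Reviews→Registration→AVSetup = 8+3+7+7 = 25 ⇒ 25 weeks.
Change in finish: 25 − 25 = +0 weeks.

0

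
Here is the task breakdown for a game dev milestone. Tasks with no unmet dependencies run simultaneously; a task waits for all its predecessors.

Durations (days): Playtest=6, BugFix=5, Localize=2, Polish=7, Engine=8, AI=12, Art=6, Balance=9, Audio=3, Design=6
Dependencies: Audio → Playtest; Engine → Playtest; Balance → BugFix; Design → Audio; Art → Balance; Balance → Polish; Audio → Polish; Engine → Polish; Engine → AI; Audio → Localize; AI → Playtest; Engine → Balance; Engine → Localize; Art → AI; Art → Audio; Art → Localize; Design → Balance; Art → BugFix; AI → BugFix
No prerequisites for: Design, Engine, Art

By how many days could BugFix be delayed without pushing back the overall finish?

The longest chain is Engine→AI→Playtest = 8+12+6 = 26; overall finish 26 days.
BugFix finishes as early as 25 and must finish by 26.
So BugFix can slip 26 − 25 = 1 day.

1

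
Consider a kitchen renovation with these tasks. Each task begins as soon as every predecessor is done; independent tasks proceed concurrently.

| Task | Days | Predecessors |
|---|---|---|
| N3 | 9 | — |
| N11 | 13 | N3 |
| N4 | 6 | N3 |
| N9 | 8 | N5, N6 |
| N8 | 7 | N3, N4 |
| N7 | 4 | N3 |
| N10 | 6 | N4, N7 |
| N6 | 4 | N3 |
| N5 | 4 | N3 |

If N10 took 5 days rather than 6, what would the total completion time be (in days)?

The binding path is N3→N4→N8 = 9+6+7 = 22; finish at 22 days.
N10 is off the critical path — its longest chain is 21 days, giving 1 of slack.
That remains the longest chain; total 22 days.

22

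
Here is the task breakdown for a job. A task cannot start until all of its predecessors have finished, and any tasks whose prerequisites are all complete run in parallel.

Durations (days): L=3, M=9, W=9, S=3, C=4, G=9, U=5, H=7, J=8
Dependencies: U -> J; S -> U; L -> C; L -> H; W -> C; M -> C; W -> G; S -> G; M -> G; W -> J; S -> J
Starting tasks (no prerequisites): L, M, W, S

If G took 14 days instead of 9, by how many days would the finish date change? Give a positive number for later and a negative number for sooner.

The binding path is M→G = 9+9 = 18; finish at 18 days.
G lies on that path, so at 14 days the path becomes 23 days.
The critical path is still M→G; finish is now 23 days.
Change in finish: 23 − 18 = +5 days.

5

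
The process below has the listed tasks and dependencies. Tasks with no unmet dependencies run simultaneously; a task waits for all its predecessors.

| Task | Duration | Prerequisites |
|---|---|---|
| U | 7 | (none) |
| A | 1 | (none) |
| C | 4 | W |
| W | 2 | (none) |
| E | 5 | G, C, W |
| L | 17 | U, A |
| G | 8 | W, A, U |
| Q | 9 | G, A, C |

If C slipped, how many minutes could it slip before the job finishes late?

U→G→Q = 7+8+9 = 24 sets the makespan at 24 minutes.
Longest path through C: 15 minutes (earliest finish 6, latest finish 15).
Slack of C = 11 − 2 = 9 minutes.

9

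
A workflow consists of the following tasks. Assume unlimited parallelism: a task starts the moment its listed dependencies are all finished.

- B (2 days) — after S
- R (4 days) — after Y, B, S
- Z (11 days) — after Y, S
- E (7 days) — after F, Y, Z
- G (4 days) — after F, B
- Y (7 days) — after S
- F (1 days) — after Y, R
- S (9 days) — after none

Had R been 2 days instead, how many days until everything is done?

Critical path before the change: S→Y→Z→E = 9+7+11+7 = 34 giving 34 days.
R has 6 days of float (longest path through it is 28).
The critical path is still S→Y→Z→E; finish is now 34 days.

34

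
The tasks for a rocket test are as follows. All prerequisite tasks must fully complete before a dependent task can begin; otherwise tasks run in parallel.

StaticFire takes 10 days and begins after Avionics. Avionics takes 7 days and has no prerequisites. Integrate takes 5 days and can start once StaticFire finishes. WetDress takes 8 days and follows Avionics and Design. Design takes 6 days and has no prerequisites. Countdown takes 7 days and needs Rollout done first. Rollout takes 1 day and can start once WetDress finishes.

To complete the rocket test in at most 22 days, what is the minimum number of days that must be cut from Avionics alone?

Current finish: 23 days; target: 22.
Avionics is on every critical path, so each day cut from Avionics cuts the finish by one (this holds down to a finish of 22).
Need 23 − 22 = 1 day off Avionics → Avionics becomes 6 days, finish becomes 22.

1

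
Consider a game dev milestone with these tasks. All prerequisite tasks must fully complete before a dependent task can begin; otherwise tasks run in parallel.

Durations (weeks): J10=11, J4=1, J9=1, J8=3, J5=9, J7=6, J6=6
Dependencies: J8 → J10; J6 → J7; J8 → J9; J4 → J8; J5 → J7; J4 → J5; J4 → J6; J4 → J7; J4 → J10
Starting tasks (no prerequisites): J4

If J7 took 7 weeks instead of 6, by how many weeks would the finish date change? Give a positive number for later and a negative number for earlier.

Baseline: J4→J5→J7 = 1+9+6 = 16 → 16 weeks.
Since J7 is critical, the +1 change carries straight to that chain (now 17 weeks).
No other chain overtakes it, so the finish is 17 weeks.
Change in finish: 17 − 16 = +1 weeks.

1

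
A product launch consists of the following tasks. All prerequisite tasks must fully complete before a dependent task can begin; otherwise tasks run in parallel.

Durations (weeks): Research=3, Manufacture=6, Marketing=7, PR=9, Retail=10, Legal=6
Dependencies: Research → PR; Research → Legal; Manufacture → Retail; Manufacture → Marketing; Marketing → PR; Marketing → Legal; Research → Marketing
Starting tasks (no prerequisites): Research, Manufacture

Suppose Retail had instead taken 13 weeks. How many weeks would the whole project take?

22

Actual critical path: Manufacture→Marketing→PR = 6+7+9 = 22 ⇒ 22 weeks.
Retail has 6 weeks of float (longest path through it is 16).
No other chain overtakes it, so the finish is 22 weeks.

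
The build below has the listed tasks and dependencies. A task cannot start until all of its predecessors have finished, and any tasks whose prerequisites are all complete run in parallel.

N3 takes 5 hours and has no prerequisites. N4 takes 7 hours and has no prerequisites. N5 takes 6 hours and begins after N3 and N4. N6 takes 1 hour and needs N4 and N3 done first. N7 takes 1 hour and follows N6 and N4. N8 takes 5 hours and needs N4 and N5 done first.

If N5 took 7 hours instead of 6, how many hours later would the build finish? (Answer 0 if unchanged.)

1

The binding path is N4→N5→N8 = 7+6+5 = 18; finish at 18 hours.
Since N5 is critical, the +1 change carries straight to that chain (now 19 hours).
The critical path is still N4→N5→N8; finish is now 19 hours.
Change in finish: 19 − 18 = +1 hours.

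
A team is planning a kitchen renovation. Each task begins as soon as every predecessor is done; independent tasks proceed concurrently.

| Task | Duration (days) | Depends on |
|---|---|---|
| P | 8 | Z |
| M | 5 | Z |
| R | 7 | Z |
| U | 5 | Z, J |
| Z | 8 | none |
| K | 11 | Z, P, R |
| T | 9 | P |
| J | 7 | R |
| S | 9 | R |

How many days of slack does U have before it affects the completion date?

0

The longest chain is Z→R→J→U = 8+7+7+5 = 27; overall finish 27 days.
U finishes as early as 27 and must finish by 27.
Float = 27 − 27 = 0.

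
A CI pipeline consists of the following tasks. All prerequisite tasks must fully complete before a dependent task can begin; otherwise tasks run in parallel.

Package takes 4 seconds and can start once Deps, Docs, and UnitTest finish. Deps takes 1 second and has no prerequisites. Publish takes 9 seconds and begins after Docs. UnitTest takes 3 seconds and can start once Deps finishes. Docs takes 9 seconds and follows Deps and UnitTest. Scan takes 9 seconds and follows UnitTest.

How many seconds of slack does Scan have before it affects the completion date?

Deps→UnitTest→Docs→Publish = 1+3+9+9 = 22 sets the makespan at 22 seconds.
Longest path through Scan: 13 seconds (earliest finish 13, latest finish 22).
So Scan can slip 22 − 13 = 9 seconds.

9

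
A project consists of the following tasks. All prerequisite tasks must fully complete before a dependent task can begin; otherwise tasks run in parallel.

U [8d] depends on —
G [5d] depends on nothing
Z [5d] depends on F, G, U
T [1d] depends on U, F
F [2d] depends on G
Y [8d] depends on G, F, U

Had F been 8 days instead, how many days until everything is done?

21

Critical path before the change: U→Y = 8+8 = 16 giving 16 days.
The longest path through F is only 15 days, so F has float 1.
Now G→F→Y = 5+8+8 = 21 is longest, so the finish becomes 21 days.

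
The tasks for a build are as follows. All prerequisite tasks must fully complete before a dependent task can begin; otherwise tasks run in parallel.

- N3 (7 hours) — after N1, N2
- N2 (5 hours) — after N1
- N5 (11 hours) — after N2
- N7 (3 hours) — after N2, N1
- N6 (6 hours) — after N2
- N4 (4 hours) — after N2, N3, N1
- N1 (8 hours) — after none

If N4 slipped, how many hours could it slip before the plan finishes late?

0

N1→N2→N3→N4 = 8+5+7+4 = 24 sets the makespan at 24 hours.
N4 finishes as early as 24 and must finish by 24.
Slack of N4 = 20 − 20 = 0 hours.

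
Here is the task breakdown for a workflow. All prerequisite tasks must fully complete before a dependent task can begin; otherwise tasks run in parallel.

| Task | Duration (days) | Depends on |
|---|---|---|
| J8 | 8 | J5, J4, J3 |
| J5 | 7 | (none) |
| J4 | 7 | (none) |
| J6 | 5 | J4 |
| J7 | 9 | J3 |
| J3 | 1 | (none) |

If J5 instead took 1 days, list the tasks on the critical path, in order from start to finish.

As given, the longest chain is J5→J8 = 7+8 = 15, so the finish is 15 days.
Since J5 is critical, the -6 change carries straight to that chain (now 9 days).
Now J4→J8 = 7+8 = 15 is longest, so the finish becomes 15 days.

J4, J8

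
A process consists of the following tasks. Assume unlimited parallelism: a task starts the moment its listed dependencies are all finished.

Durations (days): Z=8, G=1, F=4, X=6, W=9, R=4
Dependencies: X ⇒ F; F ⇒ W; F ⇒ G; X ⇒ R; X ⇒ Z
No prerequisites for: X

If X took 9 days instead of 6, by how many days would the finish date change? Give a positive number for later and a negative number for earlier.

3

Critical path before the change: X→F→W = 6+4+9 = 19 giving 19 days.
Since X is critical, the +3 change carries straight to that chain (now 22 days).
That remains the longest chain; total 22 days.
Change in finish: 22 − 19 = +3 days.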